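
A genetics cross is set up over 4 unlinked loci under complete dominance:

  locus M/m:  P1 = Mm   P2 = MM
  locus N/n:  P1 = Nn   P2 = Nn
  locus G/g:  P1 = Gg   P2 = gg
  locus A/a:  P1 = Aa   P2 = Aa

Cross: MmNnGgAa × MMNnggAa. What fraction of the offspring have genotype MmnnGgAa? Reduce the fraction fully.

MmNnGgAa gametes: MNGA×1, MNGa×1, MNgA×1, MNga×1, MnGA×1, MnGa×1, MngA×1, Mnga×1, mNGA×1, mNGa×1, mNgA×1, mNga×1, mnGA×1, mnGa×1, mngA×1, mnga×1
MMNnggAa gametes: MNgA×4, MNga×4, MngA×4, Mnga×4
MmNnGgAa×MMNnggAa grid (16·16=256): MMNNGgAA=4 MMNNGgAa=8 MMNNGgaa=4 MMNNggAA=4 MMNNggAa=8 MMNNggaa=4 MMNnGgAA=8 MMNnGgAa=16 MMNnGgaa=8 MMNnggAA=8 MMNnggAa=16 MMNnggaa=8 MMnnGgAA=4 MMnnGgAa=8 MMnnGgaa=4 MMnnggAA=4 MMnnggAa=8 MMnnggaa=4 MmNNGgAA=4 MmNNGgAa=8 MmNNGgaa=4 MmNNggAA=4 MmNNggAa=8 MmNNggaa=4 MmNnGgAA=8 MmNnGgAa=16 MmNnGgaa=8 MmNnggAA=8 MmNnggAa=16 MmNnggaa=8 MmnnGgAA=4 MmnnGgAa=8 MmnnGgaa=4 MmnnggAA=4 MmnnggAa=8 Mmnnggaa=4
MmnnGgAa hits 8/256; gcd=8; 8÷8/256÷8 = 1/32

P(MmnnGgAa) = 1/32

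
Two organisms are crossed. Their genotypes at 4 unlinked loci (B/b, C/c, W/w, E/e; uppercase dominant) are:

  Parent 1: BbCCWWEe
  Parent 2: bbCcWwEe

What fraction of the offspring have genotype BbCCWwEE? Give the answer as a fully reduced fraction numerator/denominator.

BbCCWWEe gametes: BCWE×4, BCWe×4, bCWE×4, bCWe×4
bbCcWwEe gametes: bCWE×2, bCWe×2, bCwE×2, bCwe×2, bcWE×2, bcWe×2, bcwE×2, bcwe×2
BbCCWWEe×bbCcWwEe grid (16·16=256): BbCCWWEE=8 BbCCWWEe=16 BbCCWWee=8 BbCCWwEE=8 BbCCWwEe=16 BbCCWwee=8 BbCcWWEE=8 BbCcWWEe=16 BbCcWWee=8 BbCcWwEE=8 BbCcWwEe=16 BbCcWwee=8 bbCCWWEE=8 bbCCWWEe=16 bbCCWWee=8 bbCCWwEE=8 bbCCWwEe=16 bbCCWwee=8 bbCcWWEE=8 bbCcWWEe=16 bbCcWWee=8 bbCcWwEE=8 bbCcWwEe=16 bbCcWwee=8
BbCCWwEE hits 8/256; gcd=8; 8÷8/256÷8 = 1/32

P(BbCCWwEE) = 1/32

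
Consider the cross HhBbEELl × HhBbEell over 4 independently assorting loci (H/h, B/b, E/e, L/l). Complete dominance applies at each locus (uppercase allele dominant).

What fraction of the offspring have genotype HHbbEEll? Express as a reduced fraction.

HhBbEELl gametes: HBEL×2, HBEl×2, HbEL×2, HbEl×2, hBEL×2, hBEl×2, hbEL×2, hbEl×2
HhBbEell gametes: HBEl×2, HBel×2, HbEl×2, Hbel×2, hBEl×2, hBel×2, hbEl×2, hbel×2
HhBbEELl×HhBbEell grid (16·16=256): HHBBEELl=4 HHBBEEll=4 HHBBEeLl=4 HHBBEell=4 HHBbEELl=8 HHBbEEll=8 HHBbEeLl=8 HHBbEell=8 HHbbEELl=4 HHbbEEll=4 HHbbEeLl=4 HHbbEell=4 HhBBEELl=8 HhBBEEll=8 HhBBEeLl=8 HhBBEell=8 HhBbEELl=16 HhBbEEll=16 HhBbEeLl=16 HhBbEell=16 HhbbEELl=8 HhbbEEll=8 HhbbEeLl=8 HhbbEell=8 hhBBEELl=4 hhBBEEll=4 hhBBEeLl=4 hhBBEell=4 hhBbEELl=8 hhBbEEll=8 hhBbEeLl=8 hhBbEell=8 hhbbEELl=4 hhbbEEll=4 hhbbEeLl=4 hhbbEell=4
HHbbEEll hits 4/256; gcd=4; 4÷4/256÷4 = 1/64

P(HHbbEEll) = 1/64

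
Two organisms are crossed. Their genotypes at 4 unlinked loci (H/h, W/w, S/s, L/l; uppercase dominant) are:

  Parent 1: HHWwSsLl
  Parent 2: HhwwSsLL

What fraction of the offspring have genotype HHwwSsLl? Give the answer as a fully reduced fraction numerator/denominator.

HHWwSsLl gametes: HWSL×2, HWSl×2, HWsL×2, HWsl×2, HwSL×2, HwSl×2, HwsL×2, Hwsl×2
HhwwSsLL gametes: HwSL×4, HwsL×4, hwSL×4, hwsL×4
HHWwSsLl×HhwwSsLL grid (16·16=256): HHWwSSLL=8 HHWwSSLl=8 HHWwSsLL=16 HHWwSsLl=16 HHWwssLL=8 HHWwssLl=8 HHwwSSLL=8 HHwwSSLl=8 HHwwSsLL=16 HHwwSsLl=16 HHwwssLL=8 HHwwssLl=8 HhWwSSLL=8 HhWwSSLl=8 HhWwSsLL=16 HhWwSsLl=16 HhWwssLL=8 HhWwssLl=8 HhwwSSLL=8 HhwwSSLl=8 HhwwSsLL=16 HhwwSsLl=16 HhwwssLL=8 HhwwssLl=8
HHwwSsLl hits 16/256; gcd=16; 16÷16/256÷16 = 1/16

P(HHwwSsLl) = 1/16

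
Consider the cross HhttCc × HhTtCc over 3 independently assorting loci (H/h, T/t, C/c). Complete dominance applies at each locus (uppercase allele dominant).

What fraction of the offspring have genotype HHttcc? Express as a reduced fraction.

HhttCc gametes: HtC×2, Htc×2, htC×2, htc×2
HhTtCc gametes: HTC×1, HTc×1, HtC×1, Htc×1, hTC×1, hTc×1, htC×1, htc×1
HhttCc×HhTtCc grid (8·8=64): HHTtCC=2 HHTtCc=4 HHTtcc=2 HHttCC=2 HHttCc=4 HHttcc=2 HhTtCC=4 HhTtCc=8 HhTtcc=4 HhttCC=4 HhttCc=8 Hhttcc=4 hhTtCC=2 hhTtCc=4 hhTtcc=2 hhttCC=2 hhttCc=4 hhttcc=2
HHttcc hits 2/64; gcd=2; 2÷2/64÷2 = 1/32

P(HHttcc) = 1/32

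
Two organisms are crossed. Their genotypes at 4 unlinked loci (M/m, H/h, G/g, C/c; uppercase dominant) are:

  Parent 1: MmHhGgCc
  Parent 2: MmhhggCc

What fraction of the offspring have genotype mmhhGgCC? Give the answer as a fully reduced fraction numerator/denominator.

P(mmhhGgCC) = 1/64

MmHhGgCc gametes: MHGC×1, MHGc×1, MHgC×1, MHgc×1, MhGC×1, MhGc×1, MhgC×1, Mhgc×1, mHGC×1, mHGc×1, mHgC×1, mHgc×1, mhGC×1, mhGc×1, mhgC×1, mhgc×1
MmhhggCc gametes: MhgC×4, Mhgc×4, mhgC×4, mhgc×4
MmHhGgCc×MmhhggCc grid (16·16=256): MMHhGgCC=4 MMHhGgCc=8 MMHhGgcc=4 MMHhggCC=4 MMHhggCc=8 MMHhggcc=4 MMhhGgCC=4 MMhhGgCc=8 MMhhGgcc=4 MMhhggCC=4 MMhhggCc=8 MMhhggcc=4 MmHhGgCC=8 MmHhGgCc=16 MmHhGgcc=8 MmHhggCC=8 MmHhggCc=16 MmHhggcc=8 MmhhGgCC=8 MmhhGgCc=16 MmhhGgcc=8 MmhhggCC=8 MmhhggCc=16 Mmhhggcc=8 mmHhGgCC=4 mmHhGgCc=8 mmHhGgcc=4 mmHhggCC=4 mmHhggCc=8 mmHhggcc=4 mmhhGgCC=4 mmhhGgCc=8 mmhhGgcc=4 mmhhggCC=4 mmhhggCc=8 mmhhggcc=4
mmhhGgCC hits 4/256; gcd=4; 4÷4/256÷4 = 1/64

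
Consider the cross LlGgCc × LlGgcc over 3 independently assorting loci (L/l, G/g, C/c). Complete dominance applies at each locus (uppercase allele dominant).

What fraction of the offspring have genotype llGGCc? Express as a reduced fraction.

P(llGGCc) = 1/32

LlGgCc gametes: LGC×1, LGc×1, LgC×1, Lgc×1, lGC×1, lGc×1, lgC×1, lgc×1
LlGgcc gametes: LGc×2, Lgc×2, lGc×2, lgc×2
LlGgCc×LlGgcc grid (8·8=64): LLGGCc=2 LLGGcc=2 LLGgCc=4 LLGgcc=4 LLggCc=2 LLggcc=2 LlGGCc=4 LlGGcc=4 LlGgCc=8 LlGgcc=8 LlggCc=4 Llggcc=4 llGGCc=2 llGGcc=2 llGgCc=4 llGgcc=4 llggCc=2 llggcc=2
llGGCc hits 2/64; gcd=2; 2÷2/64÷2 = 1/32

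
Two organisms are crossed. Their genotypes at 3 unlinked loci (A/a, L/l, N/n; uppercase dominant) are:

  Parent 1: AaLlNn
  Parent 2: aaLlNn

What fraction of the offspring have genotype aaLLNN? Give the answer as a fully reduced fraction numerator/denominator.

P(aaLLNN) = 1/32

AaLlNn gametes: ALN×1, ALn×1, AlN×1, Aln×1, aLN×1, aLn×1, alN×1, aln×1
aaLlNn gametes: aLN×2, aLn×2, alN×2, aln×2
AaLlNn×aaLlNn grid (8·8=64): AaLLNN=2 AaLLNn=4 AaLLnn=2 AaLlNN=4 AaLlNn=8 AaLlnn=4 AallNN=2 AallNn=4 Aallnn=2 aaLLNN=2 aaLLNn=4 aaLLnn=2 aaLlNN=4 aaLlNn=8 aaLlnn=4 aallNN=2 aallNn=4 aallnn=2
aaLLNN hits 2/64; gcd=2; 2÷2/64÷2 = 1/32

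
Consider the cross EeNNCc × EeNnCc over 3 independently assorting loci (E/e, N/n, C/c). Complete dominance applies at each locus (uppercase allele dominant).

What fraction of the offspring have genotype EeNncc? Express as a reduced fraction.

P(EeNncc) = 1/16

EeNNCc gametes: ENC×2, ENc×2, eNC×2, eNc×2
EeNnCc gametes: ENC×1, ENc×1, EnC×1, Enc×1, eNC×1, eNc×1, enC×1, enc×1
EeNNCc×EeNnCc grid (8·8=64): EENNCC=2 EENNCc=4 EENNcc=2 EENnCC=2 EENnCc=4 EENncc=2 EeNNCC=4 EeNNCc=8 EeNNcc=4 EeNnCC=4 EeNnCc=8 EeNncc=4 eeNNCC=2 eeNNCc=4 eeNNcc=2 eeNnCC=2 eeNnCc=4 eeNncc=2
EeNncc hits 4/64; gcd=4; 4÷4/64÷4 = 1/16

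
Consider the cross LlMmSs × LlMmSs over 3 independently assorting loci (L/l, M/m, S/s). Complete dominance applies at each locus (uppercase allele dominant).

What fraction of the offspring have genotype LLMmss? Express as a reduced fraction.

LlMmSs gametes: LMS×1, LMs×1, LmS×1, Lms×1, lMS×1, lMs×1, lmS×1, lms×1
LlMmSs gametes: LMS×1, LMs×1, LmS×1, Lms×1, lMS×1, lMs×1, lmS×1, lms×1
LlMmSs×LlMmSs grid (8·8=64): LLMMSS=1 LLMMSs=2 LLMMss=1 LLMmSS=2 LLMmSs=4 LLMmss=2 LLmmSS=1 LLmmSs=2 LLmmss=1 LlMMSS=2 LlMMSs=4 LlMMss=2 LlMmSS=4 LlMmSs=8 LlMmss=4 LlmmSS=2 LlmmSs=4 Llmmss=2 llMMSS=1 llMMSs=2 llMMss=1 llMmSS=2 llMmSs=4 llMmss=2 llmmSS=1 llmmSs=2 llmmss=1
LLMmss hits 2/64; gcd=2; 2÷2/64÷2 = 1/32

P(LLMmss) = 1/32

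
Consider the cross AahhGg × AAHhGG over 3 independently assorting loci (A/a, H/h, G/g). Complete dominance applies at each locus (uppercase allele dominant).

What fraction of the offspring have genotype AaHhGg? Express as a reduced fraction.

P(AaHhGg) = 1/8

AahhGg gametes: AhG×2, Ahg×2, ahG×2, ahg×2
AAHhGG gametes: AHG×4, AhG×4
AahhGg×AAHhGG grid (8·8=64): AAHhGG=8 AAHhGg=8 AAhhGG=8 AAhhGg=8 AaHhGG=8 AaHhGg=8 AahhGG=8 AahhGg=8
AaHhGg hits 8/64; gcd=8; 8÷8/64÷8 = 1/8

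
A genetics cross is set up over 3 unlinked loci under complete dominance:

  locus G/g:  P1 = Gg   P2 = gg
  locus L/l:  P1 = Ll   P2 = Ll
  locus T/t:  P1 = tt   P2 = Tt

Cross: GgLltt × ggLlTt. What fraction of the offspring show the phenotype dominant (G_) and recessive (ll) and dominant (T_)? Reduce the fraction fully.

P(G_ ll T_) = 1/16

GgLltt gametes: GLt×2, Glt×2, gLt×2, glt×2
ggLlTt gametes: gLT×2, gLt×2, glT×2, glt×2
GgLltt×ggLlTt grid (8·8=64): GgLLTt=4 GgLLtt=4 GgLlTt=8 GgLltt=8 GgllTt=4 Gglltt=4 ggLLTt=4 ggLLtt=4 ggLlTt=8 ggLltt=8 ggllTt=4 gglltt=4
G_ ll T_ hits 4/64; gcd=4; 4÷4/64÷4 = 1/16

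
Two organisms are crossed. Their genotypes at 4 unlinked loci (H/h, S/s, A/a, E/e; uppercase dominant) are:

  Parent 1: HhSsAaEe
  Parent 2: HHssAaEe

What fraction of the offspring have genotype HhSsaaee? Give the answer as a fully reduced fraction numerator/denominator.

HhSsAaEe gametes: HSAE×1, HSAe×1, HSaE×1, HSae×1, HsAE×1, HsAe×1, HsaE×1, Hsae×1, hSAE×1, hSAe×1, hSaE×1, hSae×1, hsAE×1, hsAe×1, hsaE×1, hsae×1
HHssAaEe gametes: HsAE×4, HsAe×4, HsaE×4, Hsae×4
HhSsAaEe×HHssAaEe grid (16·16=256): HHSsAAEE=4 HHSsAAEe=8 HHSsAAee=4 HHSsAaEE=8 HHSsAaEe=16 HHSsAaee=8 HHSsaaEE=4 HHSsaaEe=8 HHSsaaee=4 HHssAAEE=4 HHssAAEe=8 HHssAAee=4 HHssAaEE=8 HHssAaEe=16 HHssAaee=8 HHssaaEE=4 HHssaaEe=8 HHssaaee=4 HhSsAAEE=4 HhSsAAEe=8 HhSsAAee=4 HhSsAaEE=8 HhSsAaEe=16 HhSsAaee=8 HhSsaaEE=4 HhSsaaEe=8 HhSsaaee=4 HhssAAEE=4 HhssAAEe=8 HhssAAee=4 HhssAaEE=8 HhssAaEe=16 HhssAaee=8 HhssaaEE=4 HhssaaEe=8 Hhssaaee=4
HhSsaaee hits 4/256; gcd=4; 4÷4/256÷4 = 1/64

P(HhSsaaee) = 1/64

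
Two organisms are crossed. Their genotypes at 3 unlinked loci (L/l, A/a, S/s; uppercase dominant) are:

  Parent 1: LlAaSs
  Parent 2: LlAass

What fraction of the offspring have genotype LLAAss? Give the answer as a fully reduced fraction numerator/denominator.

LlAaSs gametes: LAS×1, LAs×1, LaS×1, Las×1, lAS×1, lAs×1, laS×1, las×1
LlAass gametes: LAs×2, Las×2, lAs×2, las×2
LlAaSs×LlAass grid (8·8=64): LLAASs=2 LLAAss=2 LLAaSs=4 LLAass=4 LLaaSs=2 LLaass=2 LlAASs=4 LlAAss=4 LlAaSs=8 LlAass=8 LlaaSs=4 Llaass=4 llAASs=2 llAAss=2 llAaSs=4 llAass=4 llaaSs=2 llaass=2
LLAAss hits 2/64; gcd=2; 2÷2/64÷2 = 1/32

P(LLAAss) = 1/32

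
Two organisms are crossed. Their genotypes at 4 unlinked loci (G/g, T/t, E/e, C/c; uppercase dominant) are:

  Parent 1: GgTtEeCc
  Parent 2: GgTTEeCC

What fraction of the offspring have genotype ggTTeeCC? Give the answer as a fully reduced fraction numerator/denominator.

P(ggTTeeCC) = 1/64

GgTtEeCc gametes: GTEC×1, GTEc×1, GTeC×1, GTec×1, GtEC×1, GtEc×1, GteC×1, Gtec×1, gTEC×1, gTEc×1, gTeC×1, gTec×1, gtEC×1, gtEc×1, gteC×1, gtec×1
GgTTEeCC gametes: GTEC×4, GTeC×4, gTEC×4, gTeC×4
GgTtEeCc×GgTTEeCC grid (16·16=256): GGTTEECC=4 GGTTEECc=4 GGTTEeCC=8 GGTTEeCc=8 GGTTeeCC=4 GGTTeeCc=4 GGTtEECC=4 GGTtEECc=4 GGTtEeCC=8 GGTtEeCc=8 GGTteeCC=4 GGTteeCc=4 GgTTEECC=8 GgTTEECc=8 GgTTEeCC=16 GgTTEeCc=16 GgTTeeCC=8 GgTTeeCc=8 GgTtEECC=8 GgTtEECc=8 GgTtEeCC=16 GgTtEeCc=16 GgTteeCC=8 GgTteeCc=8 ggTTEECC=4 ggTTEECc=4 ggTTEeCC=8 ggTTEeCc=8 ggTTeeCC=4 ggTTeeCc=4 ggTtEECC=4 ggTtEECc=4 ggTtEeCC=8 ggTtEeCc=8 ggTteeCC=4 ggTteeCc=4
ggTTeeCC hits 4/256; gcd=4; 4÷4/256÷4 = 1/64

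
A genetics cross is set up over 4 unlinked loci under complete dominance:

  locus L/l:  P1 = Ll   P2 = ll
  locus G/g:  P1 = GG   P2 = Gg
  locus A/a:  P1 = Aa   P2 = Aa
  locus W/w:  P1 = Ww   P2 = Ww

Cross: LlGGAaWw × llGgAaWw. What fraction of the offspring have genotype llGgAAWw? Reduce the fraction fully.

P(llGgAAWw) = 1/32

LlGGAaWw gametes: LGAW×2, LGAw×2, LGaW×2, LGaw×2, lGAW×2, lGAw×2, lGaW×2, lGaw×2
llGgAaWw gametes: lGAW×2, lGAw×2, lGaW×2, lGaw×2, lgAW×2, lgAw×2, lgaW×2, lgaw×2
LlGGAaWw×llGgAaWw grid (16·16=256): LlGGAAWW=4 LlGGAAWw=8 LlGGAAww=4 LlGGAaWW=8 LlGGAaWw=16 LlGGAaww=8 LlGGaaWW=4 LlGGaaWw=8 LlGGaaww=4 LlGgAAWW=4 LlGgAAWw=8 LlGgAAww=4 LlGgAaWW=8 LlGgAaWw=16 LlGgAaww=8 LlGgaaWW=4 LlGgaaWw=8 LlGgaaww=4 llGGAAWW=4 llGGAAWw=8 llGGAAww=4 llGGAaWW=8 llGGAaWw=16 llGGAaww=8 llGGaaWW=4 llGGaaWw=8 llGGaaww=4 llGgAAWW=4 llGgAAWw=8 llGgAAww=4 llGgAaWW=8 llGgAaWw=16 llGgAaww=8 llGgaaWW=4 llGgaaWw=8 llGgaaww=4
llGgAAWw hits 8/256; gcd=8; 8÷8/256÷8 = 1/32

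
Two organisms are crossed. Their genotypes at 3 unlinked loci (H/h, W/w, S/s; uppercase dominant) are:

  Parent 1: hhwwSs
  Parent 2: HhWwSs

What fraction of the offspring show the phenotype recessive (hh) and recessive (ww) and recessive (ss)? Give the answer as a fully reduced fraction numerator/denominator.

P(hh ww ss) = 1/16

hhwwSs gametes: hwS×4, hws×4
HhWwSs gametes: HWS×1, HWs×1, HwS×1, Hws×1, hWS×1, hWs×1, hwS×1, hws×1
hhwwSs×HhWwSs grid (8·8=64): HhWwSS=4 HhWwSs=8 HhWwss=4 HhwwSS=4 HhwwSs=8 Hhwwss=4 hhWwSS=4 hhWwSs=8 hhWwss=4 hhwwSS=4 hhwwSs=8 hhwwss=4
hh ww ss hits 4/64; gcd=4; 4÷4/64÷4 = 1/16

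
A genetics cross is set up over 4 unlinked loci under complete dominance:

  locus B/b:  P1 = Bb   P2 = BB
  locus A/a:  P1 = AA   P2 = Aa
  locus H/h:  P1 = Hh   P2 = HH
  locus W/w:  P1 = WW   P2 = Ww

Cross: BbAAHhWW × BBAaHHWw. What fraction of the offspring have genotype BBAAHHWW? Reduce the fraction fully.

P(BBAAHHWW) = 1/16

BbAAHhWW gametes: BAHW×4, BAhW×4, bAHW×4, bAhW×4
BBAaHHWw gametes: BAHW×4, BAHw×4, BaHW×4, BaHw×4
BbAAHhWW×BBAaHHWw grid (16·16=256): BBAAHHWW=16 BBAAHHWw=16 BBAAHhWW=16 BBAAHhWw=16 BBAaHHWW=16 BBAaHHWw=16 BBAaHhWW=16 BBAaHhWw=16 BbAAHHWW=16 BbAAHHWw=16 BbAAHhWW=16 BbAAHhWw=16 BbAaHHWW=16 BbAaHHWw=16 BbAaHhWW=16 BbAaHhWw=16
BBAAHHWW hits 16/256; gcd=16; 16÷16/256÷16 = 1/16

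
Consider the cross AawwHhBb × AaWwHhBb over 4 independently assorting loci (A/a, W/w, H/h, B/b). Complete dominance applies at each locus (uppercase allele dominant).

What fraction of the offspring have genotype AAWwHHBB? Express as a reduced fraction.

AawwHhBb gametes: AwHB×2, AwHb×2, AwhB×2, Awhb×2, awHB×2, awHb×2, awhB×2, awhb×2
AaWwHhBb gametes: AWHB×1, AWHb×1, AWhB×1, AWhb×1, AwHB×1, AwHb×1, AwhB×1, Awhb×1, aWHB×1, aWHb×1, aWhB×1, aWhb×1, awHB×1, awHb×1, awhB×1, awhb×1
AawwHhBb×AaWwHhBb grid (16·16=256): AAWwHHBB=2 AAWwHHBb=4 AAWwHHbb=2 AAWwHhBB=4 AAWwHhBb=8 AAWwHhbb=4 AAWwhhBB=2 AAWwhhBb=4 AAWwhhbb=2 AAwwHHBB=2 AAwwHHBb=4 AAwwHHbb=2 AAwwHhBB=4 AAwwHhBb=8 AAwwHhbb=4 AAwwhhBB=2 AAwwhhBb=4 AAwwhhbb=2 AaWwHHBB=4 AaWwHHBb=8 AaWwHHbb=4 AaWwHhBB=8 AaWwHhBb=16 AaWwHhbb=8 AaWwhhBB=4 AaWwhhBb=8 AaWwhhbb=4 AawwHHBB=4 AawwHHBb=8 AawwHHbb=4 AawwHhBB=8 AawwHhBb=16 AawwHhbb=8 AawwhhBB=4 AawwhhBb=8 Aawwhhbb=4 aaWwHHBB=2 aaWwHHBb=4 aaWwHHbb=2 aaWwHhBB=4 aaWwHhBb=8 aaWwHhbb=4 aaWwhhBB=2 aaWwhhBb=4 aaWwhhbb=2 aawwHHBB=2 aawwHHBb=4 aawwHHbb=2 aawwHhBB=4 aawwHhBb=8 aawwHhbb=4 aawwhhBB=2 aawwhhBb=4 aawwhhbb=2
AAWwHHBB hits 2/256; gcd=2; 2÷2/256÷2 = 1/128

P(AAWwHHBB) = 1/128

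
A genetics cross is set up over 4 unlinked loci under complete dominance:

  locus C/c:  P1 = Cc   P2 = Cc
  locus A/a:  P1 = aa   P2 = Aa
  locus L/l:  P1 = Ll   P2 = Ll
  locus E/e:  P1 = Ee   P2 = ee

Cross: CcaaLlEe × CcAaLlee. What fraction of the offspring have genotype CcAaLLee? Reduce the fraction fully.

CcaaLlEe gametes: CaLE×2, CaLe×2, CalE×2, Cale×2, caLE×2, caLe×2, calE×2, cale×2
CcAaLlee gametes: CALe×2, CAle×2, CaLe×2, Cale×2, cALe×2, cAle×2, caLe×2, cale×2
CcaaLlEe×CcAaLlee grid (16·16=256): CCAaLLEe=4 CCAaLLee=4 CCAaLlEe=8 CCAaLlee=8 CCAallEe=4 CCAallee=4 CCaaLLEe=4 CCaaLLee=4 CCaaLlEe=8 CCaaLlee=8 CCaallEe=4 CCaallee=4 CcAaLLEe=8 CcAaLLee=8 CcAaLlEe=16 CcAaLlee=16 CcAallEe=8 CcAallee=8 CcaaLLEe=8 CcaaLLee=8 CcaaLlEe=16 CcaaLlee=16 CcaallEe=8 Ccaallee=8 ccAaLLEe=4 ccAaLLee=4 ccAaLlEe=8 ccAaLlee=8 ccAallEe=4 ccAallee=4 ccaaLLEe=4 ccaaLLee=4 ccaaLlEe=8 ccaaLlee=8 ccaallEe=4 ccaallee=4
CcAaLLee hits 8/256; gcd=8; 8÷8/256÷8 = 1/32

P(CcAaLLee) = 1/32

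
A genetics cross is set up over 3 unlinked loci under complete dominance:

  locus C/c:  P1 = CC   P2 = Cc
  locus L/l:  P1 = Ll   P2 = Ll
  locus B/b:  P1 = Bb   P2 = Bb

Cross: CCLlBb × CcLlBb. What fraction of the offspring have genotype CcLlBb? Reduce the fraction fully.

CCLlBb gametes: CLB×2, CLb×2, ClB×2, Clb×2
CcLlBb gametes: CLB×1, CLb×1, ClB×1, Clb×1, cLB×1, cLb×1, clB×1, clb×1
CCLlBb×CcLlBb grid (8·8=64): CCLLBB=2 CCLLBb=4 CCLLbb=2 CCLlBB=4 CCLlBb=8 CCLlbb=4 CCllBB=2 CCllBb=4 CCllbb=2 CcLLBB=2 CcLLBb=4 CcLLbb=2 CcLlBB=4 CcLlBb=8 CcLlbb=4 CcllBB=2 CcllBb=4 Ccllbb=2
CcLlBb hits 8/64; gcd=8; 8÷8/64÷8 = 1/8

P(CcLlBb) = 1/8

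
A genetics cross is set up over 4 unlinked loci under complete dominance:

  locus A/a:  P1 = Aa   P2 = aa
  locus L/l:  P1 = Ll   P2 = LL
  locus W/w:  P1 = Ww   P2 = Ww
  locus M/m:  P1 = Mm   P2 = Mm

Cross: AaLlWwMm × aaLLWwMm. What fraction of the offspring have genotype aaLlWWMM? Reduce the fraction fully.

P(aaLlWWMM) = 1/64

AaLlWwMm gametes: ALWM×1, ALWm×1, ALwM×1, ALwm×1, AlWM×1, AlWm×1, AlwM×1, Alwm×1, aLWM×1, aLWm×1, aLwM×1, aLwm×1, alWM×1, alWm×1, alwM×1, alwm×1
aaLLWwMm gametes: aLWM×4, aLWm×4, aLwM×4, aLwm×4
AaLlWwMm×aaLLWwMm grid (16·16=256): AaLLWWMM=4 AaLLWWMm=8 AaLLWWmm=4 AaLLWwMM=8 AaLLWwMm=16 AaLLWwmm=8 AaLLwwMM=4 AaLLwwMm=8 AaLLwwmm=4 AaLlWWMM=4 AaLlWWMm=8 AaLlWWmm=4 AaLlWwMM=8 AaLlWwMm=16 AaLlWwmm=8 AaLlwwMM=4 AaLlwwMm=8 AaLlwwmm=4 aaLLWWMM=4 aaLLWWMm=8 aaLLWWmm=4 aaLLWwMM=8 aaLLWwMm=16 aaLLWwmm=8 aaLLwwMM=4 aaLLwwMm=8 aaLLwwmm=4 aaLlWWMM=4 aaLlWWMm=8 aaLlWWmm=4 aaLlWwMM=8 aaLlWwMm=16 aaLlWwmm=8 aaLlwwMM=4 aaLlwwMm=8 aaLlwwmm=4
aaLlWWMM hits 4/256; gcd=4; 4÷4/256÷4 = 1/64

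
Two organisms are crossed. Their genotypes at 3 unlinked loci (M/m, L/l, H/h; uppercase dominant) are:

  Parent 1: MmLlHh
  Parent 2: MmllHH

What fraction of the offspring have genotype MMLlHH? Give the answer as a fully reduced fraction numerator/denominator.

MmLlHh gametes: MLH×1, MLh×1, MlH×1, Mlh×1, mLH×1, mLh×1, mlH×1, mlh×1
MmllHH gametes: MlH×4, mlH×4
MmLlHh×MmllHH grid (8·8=64): MMLlHH=4 MMLlHh=4 MMllHH=4 MMllHh=4 MmLlHH=8 MmLlHh=8 MmllHH=8 MmllHh=8 mmLlHH=4 mmLlHh=4 mmllHH=4 mmllHh=4
MMLlHH hits 4/64; gcd=4; 4÷4/64÷4 = 1/16

P(MMLlHH) = 1/16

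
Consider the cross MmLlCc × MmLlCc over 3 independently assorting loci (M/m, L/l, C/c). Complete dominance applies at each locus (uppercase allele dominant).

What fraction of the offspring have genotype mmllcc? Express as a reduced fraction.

MmLlCc gametes: MLC×1, MLc×1, MlC×1, Mlc×1, mLC×1, mLc×1, mlC×1, mlc×1
MmLlCc gametes: MLC×1, MLc×1, MlC×1, Mlc×1, mLC×1, mLc×1, mlC×1, mlc×1
MmLlCc×MmLlCc grid (8·8=64): MMLLCC=1 MMLLCc=2 MMLLcc=1 MMLlCC=2 MMLlCc=4 MMLlcc=2 MMllCC=1 MMllCc=2 MMllcc=1 MmLLCC=2 MmLLCc=4 MmLLcc=2 MmLlCC=4 MmLlCc=8 MmLlcc=4 MmllCC=2 MmllCc=4 Mmllcc=2 mmLLCC=1 mmLLCc=2 mmLLcc=1 mmLlCC=2 mmLlCc=4 mmLlcc=2 mmllCC=1 mmllCc=2 mmllcc=1
mmllcc hits 1/64; gcd=1; 1÷1/64÷1 = 1/64

P(mmllcc) = 1/64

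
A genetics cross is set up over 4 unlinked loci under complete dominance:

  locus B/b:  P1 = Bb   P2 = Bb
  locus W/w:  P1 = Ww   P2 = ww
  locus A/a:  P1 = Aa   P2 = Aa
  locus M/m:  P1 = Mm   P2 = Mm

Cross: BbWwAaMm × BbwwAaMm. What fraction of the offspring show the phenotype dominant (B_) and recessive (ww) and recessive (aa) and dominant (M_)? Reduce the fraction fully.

P(B_ ww aa M_) = 9/128

BbWwAaMm gametes: BWAM×1, BWAm×1, BWaM×1, BWam×1, BwAM×1, BwAm×1, BwaM×1, Bwam×1, bWAM×1, bWAm×1, bWaM×1, bWam×1, bwAM×1, bwAm×1, bwaM×1, bwam×1
BbwwAaMm gametes: BwAM×2, BwAm×2, BwaM×2, Bwam×2, bwAM×2, bwAm×2, bwaM×2, bwam×2
BbWwAaMm×BbwwAaMm grid (16·16=256): BBWwAAMM=2 BBWwAAMm=4 BBWwAAmm=2 BBWwAaMM=4 BBWwAaMm=8 BBWwAamm=4 BBWwaaMM=2 BBWwaaMm=4 BBWwaamm=2 BBwwAAMM=2 BBwwAAMm=4 BBwwAAmm=2 BBwwAaMM=4 BBwwAaMm=8 BBwwAamm=4 BBwwaaMM=2 BBwwaaMm=4 BBwwaamm=2 BbWwAAMM=4 BbWwAAMm=8 BbWwAAmm=4 BbWwAaMM=8 BbWwAaMm=16 BbWwAamm=8 BbWwaaMM=4 BbWwaaMm=8 BbWwaamm=4 BbwwAAMM=4 BbwwAAMm=8 BbwwAAmm=4 BbwwAaMM=8 BbwwAaMm=16 BbwwAamm=8 BbwwaaMM=4 BbwwaaMm=8 Bbwwaamm=4 bbWwAAMM=2 bbWwAAMm=4 bbWwAAmm=2 bbWwAaMM=4 bbWwAaMm=8 bbWwAamm=4 bbWwaaMM=2 bbWwaaMm=4 bbWwaamm=2 bbwwAAMM=2 bbwwAAMm=4 bbwwAAmm=2 bbwwAaMM=4 bbwwAaMm=8 bbwwAamm=4 bbwwaaMM=2 bbwwaaMm=4 bbwwaamm=2
B_ ww aa M_ hits 18/256; gcd=2; 18÷2/256÷2 = 9/128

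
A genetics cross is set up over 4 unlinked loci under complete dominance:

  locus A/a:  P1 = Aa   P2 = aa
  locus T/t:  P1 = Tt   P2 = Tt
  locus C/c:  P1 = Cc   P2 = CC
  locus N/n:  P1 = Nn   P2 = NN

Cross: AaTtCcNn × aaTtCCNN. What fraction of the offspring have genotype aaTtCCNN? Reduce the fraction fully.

AaTtCcNn gametes: ATCN×1, ATCn×1, ATcN×1, ATcn×1, AtCN×1, AtCn×1, AtcN×1, Atcn×1, aTCN×1, aTCn×1, aTcN×1, aTcn×1, atCN×1, atCn×1, atcN×1, atcn×1
aaTtCCNN gametes: aTCN×8, atCN×8
AaTtCcNn×aaTtCCNN grid (16·16=256): AaTTCCNN=8 AaTTCCNn=8 AaTTCcNN=8 AaTTCcNn=8 AaTtCCNN=16 AaTtCCNn=16 AaTtCcNN=16 AaTtCcNn=16 AattCCNN=8 AattCCNn=8 AattCcNN=8 AattCcNn=8 aaTTCCNN=8 aaTTCCNn=8 aaTTCcNN=8 aaTTCcNn=8 aaTtCCNN=16 aaTtCCNn=16 aaTtCcNN=16 aaTtCcNn=16 aattCCNN=8 aattCCNn=8 aattCcNN=8 aattCcNn=8
aaTtCCNN hits 16/256; gcd=16; 16÷16/256÷16 = 1/16

P(aaTtCCNN) = 1/16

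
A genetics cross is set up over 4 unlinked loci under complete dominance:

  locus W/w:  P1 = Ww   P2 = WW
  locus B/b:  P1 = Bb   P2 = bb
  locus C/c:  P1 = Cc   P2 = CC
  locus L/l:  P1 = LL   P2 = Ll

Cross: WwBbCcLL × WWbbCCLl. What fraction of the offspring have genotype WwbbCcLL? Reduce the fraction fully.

P(WwbbCcLL) = 1/16

WwBbCcLL gametes: WBCL×2, WBcL×2, WbCL×2, WbcL×2, wBCL×2, wBcL×2, wbCL×2, wbcL×2
WWbbCCLl gametes: WbCL×8, WbCl×8
WwBbCcLL×WWbbCCLl grid (16·16=256): WWBbCCLL=16 WWBbCCLl=16 WWBbCcLL=16 WWBbCcLl=16 WWbbCCLL=16 WWbbCCLl=16 WWbbCcLL=16 WWbbCcLl=16 WwBbCCLL=16 WwBbCCLl=16 WwBbCcLL=16 WwBbCcLl=16 WwbbCCLL=16 WwbbCCLl=16 WwbbCcLL=16 WwbbCcLl=16
WwbbCcLL hits 16/256; gcd=16; 16÷16/256÷16 = 1/16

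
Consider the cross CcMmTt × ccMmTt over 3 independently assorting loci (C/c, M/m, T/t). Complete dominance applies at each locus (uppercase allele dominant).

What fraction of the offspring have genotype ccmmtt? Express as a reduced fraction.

CcMmTt gametes: CMT×1, CMt×1, CmT×1, Cmt×1, cMT×1, cMt×1, cmT×1, cmt×1
ccMmTt gametes: cMT×2, cMt×2, cmT×2, cmt×2
CcMmTt×ccMmTt grid (8·8=64): CcMMTT=2 CcMMTt=4 CcMMtt=2 CcMmTT=4 CcMmTt=8 CcMmtt=4 CcmmTT=2 CcmmTt=4 Ccmmtt=2 ccMMTT=2 ccMMTt=4 ccMMtt=2 ccMmTT=4 ccMmTt=8 ccMmtt=4 ccmmTT=2 ccmmTt=4 ccmmtt=2
ccmmtt hits 2/64; gcd=2; 2÷2/64÷2 = 1/32

P(ccmmtt) = 1/32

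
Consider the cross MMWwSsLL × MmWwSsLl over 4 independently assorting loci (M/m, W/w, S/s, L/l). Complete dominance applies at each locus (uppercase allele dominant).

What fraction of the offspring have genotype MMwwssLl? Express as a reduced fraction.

MMWwSsLL gametes: MWSL×4, MWsL×4, MwSL×4, MwsL×4
MmWwSsLl gametes: MWSL×1, MWSl×1, MWsL×1, MWsl×1, MwSL×1, MwSl×1, MwsL×1, Mwsl×1, mWSL×1, mWSl×1, mWsL×1, mWsl×1, mwSL×1, mwSl×1, mwsL×1, mwsl×1
MMWwSsLL×MmWwSsLl grid (16·16=256): MMWWSSLL=4 MMWWSSLl=4 MMWWSsLL=8 MMWWSsLl=8 MMWWssLL=4 MMWWssLl=4 MMWwSSLL=8 MMWwSSLl=8 MMWwSsLL=16 MMWwSsLl=16 MMWwssLL=8 MMWwssLl=8 MMwwSSLL=4 MMwwSSLl=4 MMwwSsLL=8 MMwwSsLl=8 MMwwssLL=4 MMwwssLl=4 MmWWSSLL=4 MmWWSSLl=4 MmWWSsLL=8 MmWWSsLl=8 MmWWssLL=4 MmWWssLl=4 MmWwSSLL=8 MmWwSSLl=8 MmWwSsLL=16 MmWwSsLl=16 MmWwssLL=8 MmWwssLl=8 MmwwSSLL=4 MmwwSSLl=4 MmwwSsLL=8 MmwwSsLl=8 MmwwssLL=4 MmwwssLl=4
MMwwssLl hits 4/256; gcd=4; 4÷4/256÷4 = 1/64

P(MMwwssLl) = 1/64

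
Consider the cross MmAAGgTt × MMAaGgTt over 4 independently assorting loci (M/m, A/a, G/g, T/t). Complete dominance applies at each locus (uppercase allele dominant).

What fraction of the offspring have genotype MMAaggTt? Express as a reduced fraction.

P(MMAaggTt) = 1/32

MmAAGgTt gametes: MAGT×2, MAGt×2, MAgT×2, MAgt×2, mAGT×2, mAGt×2, mAgT×2, mAgt×2
MMAaGgTt gametes: MAGT×2, MAGt×2, MAgT×2, MAgt×2, MaGT×2, MaGt×2, MagT×2, Magt×2
MmAAGgTt×MMAaGgTt grid (16·16=256): MMAAGGTT=4 MMAAGGTt=8 MMAAGGtt=4 MMAAGgTT=8 MMAAGgTt=16 MMAAGgtt=8 MMAAggTT=4 MMAAggTt=8 MMAAggtt=4 MMAaGGTT=4 MMAaGGTt=8 MMAaGGtt=4 MMAaGgTT=8 MMAaGgTt=16 MMAaGgtt=8 MMAaggTT=4 MMAaggTt=8 MMAaggtt=4 MmAAGGTT=4 MmAAGGTt=8 MmAAGGtt=4 MmAAGgTT=8 MmAAGgTt=16 MmAAGgtt=8 MmAAggTT=4 MmAAggTt=8 MmAAggtt=4 MmAaGGTT=4 MmAaGGTt=8 MmAaGGtt=4 MmAaGgTT=8 MmAaGgTt=16 MmAaGgtt=8 MmAaggTT=4 MmAaggTt=8 MmAaggtt=4
MMAaggTt hits 8/256; gcd=8; 8÷8/256÷8 = 1/32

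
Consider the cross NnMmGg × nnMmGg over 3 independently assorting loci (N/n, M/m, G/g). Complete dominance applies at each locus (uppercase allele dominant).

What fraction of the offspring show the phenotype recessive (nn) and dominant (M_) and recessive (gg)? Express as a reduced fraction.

P(nn M_ gg) = 3/32

NnMmGg gametes: NMG×1, NMg×1, NmG×1, Nmg×1, nMG×1, nMg×1, nmG×1, nmg×1
nnMmGg gametes: nMG×2, nMg×2, nmG×2, nmg×2
NnMmGg×nnMmGg grid (8·8=64): NnMMGG=2 NnMMGg=4 NnMMgg=2 NnMmGG=4 NnMmGg=8 NnMmgg=4 NnmmGG=2 NnmmGg=4 Nnmmgg=2 nnMMGG=2 nnMMGg=4 nnMMgg=2 nnMmGG=4 nnMmGg=8 nnMmgg=4 nnmmGG=2 nnmmGg=4 nnmmgg=2
nn M_ gg hits 6/64; gcd=2; 6÷2/64÷2 = 3/32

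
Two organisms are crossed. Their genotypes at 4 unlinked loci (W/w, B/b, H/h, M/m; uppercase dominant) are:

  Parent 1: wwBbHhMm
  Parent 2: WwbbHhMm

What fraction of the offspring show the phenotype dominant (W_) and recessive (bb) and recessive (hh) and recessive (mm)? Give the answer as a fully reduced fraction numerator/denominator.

wwBbHhMm gametes: wBHM×2, wBHm×2, wBhM×2, wBhm×2, wbHM×2, wbHm×2, wbhM×2, wbhm×2
WwbbHhMm gametes: WbHM×2, WbHm×2, WbhM×2, Wbhm×2, wbHM×2, wbHm×2, wbhM×2, wbhm×2
wwBbHhMm×WwbbHhMm grid (16·16=256): WwBbHHMM=4 WwBbHHMm=8 WwBbHHmm=4 WwBbHhMM=8 WwBbHhMm=16 WwBbHhmm=8 WwBbhhMM=4 WwBbhhMm=8 WwBbhhmm=4 WwbbHHMM=4 WwbbHHMm=8 WwbbHHmm=4 WwbbHhMM=8 WwbbHhMm=16 WwbbHhmm=8 WwbbhhMM=4 WwbbhhMm=8 Wwbbhhmm=4 wwBbHHMM=4 wwBbHHMm=8 wwBbHHmm=4 wwBbHhMM=8 wwBbHhMm=16 wwBbHhmm=8 wwBbhhMM=4 wwBbhhMm=8 wwBbhhmm=4 wwbbHHMM=4 wwbbHHMm=8 wwbbHHmm=4 wwbbHhMM=8 wwbbHhMm=16 wwbbHhmm=8 wwbbhhMM=4 wwbbhhMm=8 wwbbhhmm=4
W_ bb hh mm hits 4/256; gcd=4; 4÷4/256÷4 = 1/64

P(W_ bb hh mm) = 1/64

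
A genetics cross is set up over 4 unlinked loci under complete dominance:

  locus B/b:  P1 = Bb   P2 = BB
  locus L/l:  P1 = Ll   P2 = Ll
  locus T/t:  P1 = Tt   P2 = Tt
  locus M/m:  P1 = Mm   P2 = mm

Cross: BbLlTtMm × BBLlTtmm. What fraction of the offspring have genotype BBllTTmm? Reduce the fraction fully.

BbLlTtMm gametes: BLTM×1, BLTm×1, BLtM×1, BLtm×1, BlTM×1, BlTm×1, BltM×1, Bltm×1, bLTM×1, bLTm×1, bLtM×1, bLtm×1, blTM×1, blTm×1, bltM×1, bltm×1
BBLlTtmm gametes: BLTm×4, BLtm×4, BlTm×4, Bltm×4
BbLlTtMm×BBLlTtmm grid (16·16=256): BBLLTTMm=4 BBLLTTmm=4 BBLLTtMm=8 BBLLTtmm=8 BBLLttMm=4 BBLLttmm=4 BBLlTTMm=8 BBLlTTmm=8 BBLlTtMm=16 BBLlTtmm=16 BBLlttMm=8 BBLlttmm=8 BBllTTMm=4 BBllTTmm=4 BBllTtMm=8 BBllTtmm=8 BBllttMm=4 BBllttmm=4 BbLLTTMm=4 BbLLTTmm=4 BbLLTtMm=8 BbLLTtmm=8 BbLLttMm=4 BbLLttmm=4 BbLlTTMm=8 BbLlTTmm=8 BbLlTtMm=16 BbLlTtmm=16 BbLlttMm=8 BbLlttmm=8 BbllTTMm=4 BbllTTmm=4 BbllTtMm=8 BbllTtmm=8 BbllttMm=4 Bbllttmm=4
BBllTTmm hits 4/256; gcd=4; 4÷4/256÷4 = 1/64

P(BBllTTmm) = 1/64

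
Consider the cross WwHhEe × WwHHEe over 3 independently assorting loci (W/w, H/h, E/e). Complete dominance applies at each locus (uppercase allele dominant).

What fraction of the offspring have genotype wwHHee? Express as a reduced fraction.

WwHhEe gametes: WHE×1, WHe×1, WhE×1, Whe×1, wHE×1, wHe×1, whE×1, whe×1
WwHHEe gametes: WHE×2, WHe×2, wHE×2, wHe×2
WwHhEe×WwHHEe grid (8·8=64): WWHHEE=2 WWHHEe=4 WWHHee=2 WWHhEE=2 WWHhEe=4 WWHhee=2 WwHHEE=4 WwHHEe=8 WwHHee=4 WwHhEE=4 WwHhEe=8 WwHhee=4 wwHHEE=2 wwHHEe=4 wwHHee=2 wwHhEE=2 wwHhEe=4 wwHhee=2
wwHHee hits 2/64; gcd=2; 2÷2/64÷2 = 1/32

P(wwHHee) = 1/32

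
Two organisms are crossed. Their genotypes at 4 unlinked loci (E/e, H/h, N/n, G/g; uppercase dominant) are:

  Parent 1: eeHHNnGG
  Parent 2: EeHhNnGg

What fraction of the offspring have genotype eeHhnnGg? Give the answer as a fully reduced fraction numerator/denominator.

P(eeHhnnGg) = 1/32

eeHHNnGG gametes: eHNG×8, eHnG×8
EeHhNnGg gametes: EHNG×1, EHNg×1, EHnG×1, EHng×1, EhNG×1, EhNg×1, EhnG×1, Ehng×1, eHNG×1, eHNg×1, eHnG×1, eHng×1, ehNG×1, ehNg×1, ehnG×1, ehng×1
eeHHNnGG×EeHhNnGg grid (16·16=256): EeHHNNGG=8 EeHHNNGg=8 EeHHNnGG=16 EeHHNnGg=16 EeHHnnGG=8 EeHHnnGg=8 EeHhNNGG=8 EeHhNNGg=8 EeHhNnGG=16 EeHhNnGg=16 EeHhnnGG=8 EeHhnnGg=8 eeHHNNGG=8 eeHHNNGg=8 eeHHNnGG=16 eeHHNnGg=16 eeHHnnGG=8 eeHHnnGg=8 eeHhNNGG=8 eeHhNNGg=8 eeHhNnGG=16 eeHhNnGg=16 eeHhnnGG=8 eeHhnnGg=8
eeHhnnGg hits 8/256; gcd=8; 8÷8/256÷8 = 1/32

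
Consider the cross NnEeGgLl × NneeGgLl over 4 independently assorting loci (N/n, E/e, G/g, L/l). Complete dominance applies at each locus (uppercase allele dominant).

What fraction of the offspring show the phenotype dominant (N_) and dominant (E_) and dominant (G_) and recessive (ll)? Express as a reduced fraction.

P(N_ E_ G_ ll) = 9/128

NnEeGgLl gametes: NEGL×1, NEGl×1, NEgL×1, NEgl×1, NeGL×1, NeGl×1, NegL×1, Negl×1, nEGL×1, nEGl×1, nEgL×1, nEgl×1, neGL×1, neGl×1, negL×1, negl×1
NneeGgLl gametes: NeGL×2, NeGl×2, NegL×2, Negl×2, neGL×2, neGl×2, negL×2, negl×2
NnEeGgLl×NneeGgLl grid (16·16=256): NNEeGGLL=2 NNEeGGLl=4 NNEeGGll=2 NNEeGgLL=4 NNEeGgLl=8 NNEeGgll=4 NNEeggLL=2 NNEeggLl=4 NNEeggll=2 NNeeGGLL=2 NNeeGGLl=4 NNeeGGll=2 NNeeGgLL=4 NNeeGgLl=8 NNeeGgll=4 NNeeggLL=2 NNeeggLl=4 NNeeggll=2 NnEeGGLL=4 NnEeGGLl=8 NnEeGGll=4 NnEeGgLL=8 NnEeGgLl=16 NnEeGgll=8 NnEeggLL=4 NnEeggLl=8 NnEeggll=4 NneeGGLL=4 NneeGGLl=8 NneeGGll=4 NneeGgLL=8 NneeGgLl=16 NneeGgll=8 NneeggLL=4 NneeggLl=8 Nneeggll=4 nnEeGGLL=2 nnEeGGLl=4 nnEeGGll=2 nnEeGgLL=4 nnEeGgLl=8 nnEeGgll=4 nnEeggLL=2 nnEeggLl=4 nnEeggll=2 nneeGGLL=2 nneeGGLl=4 nneeGGll=2 nneeGgLL=4 nneeGgLl=8 nneeGgll=4 nneeggLL=2 nneeggLl=4 nneeggll=2
N_ E_ G_ ll hits 18/256; gcd=2; 18÷2/256÷2 = 9/128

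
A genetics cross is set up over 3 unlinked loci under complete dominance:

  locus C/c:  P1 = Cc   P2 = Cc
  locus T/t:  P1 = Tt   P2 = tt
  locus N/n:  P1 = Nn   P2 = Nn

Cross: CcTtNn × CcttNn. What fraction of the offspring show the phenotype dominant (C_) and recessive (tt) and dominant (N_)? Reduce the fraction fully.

CcTtNn gametes: CTN×1, CTn×1, CtN×1, Ctn×1, cTN×1, cTn×1, ctN×1, ctn×1
CcttNn gametes: CtN×2, Ctn×2, ctN×2, ctn×2
CcTtNn×CcttNn grid (8·8=64): CCTtNN=2 CCTtNn=4 CCTtnn=2 CCttNN=2 CCttNn=4 CCttnn=2 CcTtNN=4 CcTtNn=8 CcTtnn=4 CcttNN=4 CcttNn=8 Ccttnn=4 ccTtNN=2 ccTtNn=4 ccTtnn=2 ccttNN=2 ccttNn=4 ccttnn=2
C_ tt N_ hits 18/64; gcd=2; 18÷2/64÷2 = 9/32

P(C_ tt N_) = 9/32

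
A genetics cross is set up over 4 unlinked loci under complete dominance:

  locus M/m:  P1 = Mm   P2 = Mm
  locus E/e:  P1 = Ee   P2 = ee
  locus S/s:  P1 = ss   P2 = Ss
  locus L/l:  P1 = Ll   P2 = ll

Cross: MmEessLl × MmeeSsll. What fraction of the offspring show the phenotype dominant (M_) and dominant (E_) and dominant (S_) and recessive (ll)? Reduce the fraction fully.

P(M_ E_ S_ ll) = 3/32

MmEessLl gametes: MEsL×2, MEsl×2, MesL×2, Mesl×2, mEsL×2, mEsl×2, mesL×2, mesl×2
MmeeSsll gametes: MeSl×4, Mesl×4, meSl×4, mesl×4
MmEessLl×MmeeSsll grid (16·16=256): MMEeSsLl=8 MMEeSsll=8 MMEessLl=8 MMEessll=8 MMeeSsLl=8 MMeeSsll=8 MMeessLl=8 MMeessll=8 MmEeSsLl=16 MmEeSsll=16 MmEessLl=16 MmEessll=16 MmeeSsLl=16 MmeeSsll=16 MmeessLl=16 Mmeessll=16 mmEeSsLl=8 mmEeSsll=8 mmEessLl=8 mmEessll=8 mmeeSsLl=8 mmeeSsll=8 mmeessLl=8 mmeessll=8
M_ E_ S_ ll hits 24/256; gcd=8; 24÷8/256÷8 = 3/32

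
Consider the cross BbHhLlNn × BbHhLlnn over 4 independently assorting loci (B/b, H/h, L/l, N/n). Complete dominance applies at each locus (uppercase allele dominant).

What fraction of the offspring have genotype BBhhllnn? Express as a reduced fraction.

BbHhLlNn gametes: BHLN×1, BHLn×1, BHlN×1, BHln×1, BhLN×1, BhLn×1, BhlN×1, Bhln×1, bHLN×1, bHLn×1, bHlN×1, bHln×1, bhLN×1, bhLn×1, bhlN×1, bhln×1
BbHhLlnn gametes: BHLn×2, BHln×2, BhLn×2, Bhln×2, bHLn×2, bHln×2, bhLn×2, bhln×2
BbHhLlNn×BbHhLlnn grid (16·16=256): BBHHLLNn=2 BBHHLLnn=2 BBHHLlNn=4 BBHHLlnn=4 BBHHllNn=2 BBHHllnn=2 BBHhLLNn=4 BBHhLLnn=4 BBHhLlNn=8 BBHhLlnn=8 BBHhllNn=4 BBHhllnn=4 BBhhLLNn=2 BBhhLLnn=2 BBhhLlNn=4 BBhhLlnn=4 BBhhllNn=2 BBhhllnn=2 BbHHLLNn=4 BbHHLLnn=4 BbHHLlNn=8 BbHHLlnn=8 BbHHllNn=4 BbHHllnn=4 BbHhLLNn=8 BbHhLLnn=8 BbHhLlNn=16 BbHhLlnn=16 BbHhllNn=8 BbHhllnn=8 BbhhLLNn=4 BbhhLLnn=4 BbhhLlNn=8 BbhhLlnn=8 BbhhllNn=4 Bbhhllnn=4 bbHHLLNn=2 bbHHLLnn=2 bbHHLlNn=4 bbHHLlnn=4 bbHHllNn=2 bbHHllnn=2 bbHhLLNn=4 bbHhLLnn=4 bbHhLlNn=8 bbHhLlnn=8 bbHhllNn=4 bbHhllnn=4 bbhhLLNn=2 bbhhLLnn=2 bbhhLlNn=4 bbhhLlnn=4 bbhhllNn=2 bbhhllnn=2
BBhhllnn hits 2/256; gcd=2; 2÷2/256÷2 = 1/128

P(BBhhllnn) = 1/128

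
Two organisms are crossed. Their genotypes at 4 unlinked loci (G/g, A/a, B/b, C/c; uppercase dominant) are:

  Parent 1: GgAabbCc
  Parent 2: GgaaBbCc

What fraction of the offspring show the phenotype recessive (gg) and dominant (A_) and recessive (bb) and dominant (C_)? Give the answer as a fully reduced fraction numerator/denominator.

P(gg A_ bb C_) = 3/64

GgAabbCc gametes: GAbC×2, GAbc×2, GabC×2, Gabc×2, gAbC×2, gAbc×2, gabC×2, gabc×2
GgaaBbCc gametes: GaBC×2, GaBc×2, GabC×2, Gabc×2, gaBC×2, gaBc×2, gabC×2, gabc×2
GgAabbCc×GgaaBbCc grid (16·16=256): GGAaBbCC=4 GGAaBbCc=8 GGAaBbcc=4 GGAabbCC=4 GGAabbCc=8 GGAabbcc=4 GGaaBbCC=4 GGaaBbCc=8 GGaaBbcc=4 GGaabbCC=4 GGaabbCc=8 GGaabbcc=4 GgAaBbCC=8 GgAaBbCc=16 GgAaBbcc=8 GgAabbCC=8 GgAabbCc=16 GgAabbcc=8 GgaaBbCC=8 GgaaBbCc=16 GgaaBbcc=8 GgaabbCC=8 GgaabbCc=16 Ggaabbcc=8 ggAaBbCC=4 ggAaBbCc=8 ggAaBbcc=4 ggAabbCC=4 ggAabbCc=8 ggAabbcc=4 ggaaBbCC=4 ggaaBbCc=8 ggaaBbcc=4 ggaabbCC=4 ggaabbCc=8 ggaabbcc=4
gg A_ bb C_ hits 12/256; gcd=4; 12÷4/256÷4 = 3/64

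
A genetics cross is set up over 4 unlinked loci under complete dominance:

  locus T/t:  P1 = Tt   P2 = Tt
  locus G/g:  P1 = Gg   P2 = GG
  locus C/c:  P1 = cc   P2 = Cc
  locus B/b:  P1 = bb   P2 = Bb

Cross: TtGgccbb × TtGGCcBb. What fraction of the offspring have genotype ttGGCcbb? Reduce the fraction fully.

P(ttGGCcbb) = 1/32

TtGgccbb gametes: TGcb×4, Tgcb×4, tGcb×4, tgcb×4
TtGGCcBb gametes: TGCB×2, TGCb×2, TGcB×2, TGcb×2, tGCB×2, tGCb×2, tGcB×2, tGcb×2
TtGgccbb×TtGGCcBb grid (16·16=256): TTGGCcBb=8 TTGGCcbb=8 TTGGccBb=8 TTGGccbb=8 TTGgCcBb=8 TTGgCcbb=8 TTGgccBb=8 TTGgccbb=8 TtGGCcBb=16 TtGGCcbb=16 TtGGccBb=16 TtGGccbb=16 TtGgCcBb=16 TtGgCcbb=16 TtGgccBb=16 TtGgccbb=16 ttGGCcBb=8 ttGGCcbb=8 ttGGccBb=8 ttGGccbb=8 ttGgCcBb=8 ttGgCcbb=8 ttGgccBb=8 ttGgccbb=8
ttGGCcbb hits 8/256; gcd=8; 8÷8/256÷8 = 1/32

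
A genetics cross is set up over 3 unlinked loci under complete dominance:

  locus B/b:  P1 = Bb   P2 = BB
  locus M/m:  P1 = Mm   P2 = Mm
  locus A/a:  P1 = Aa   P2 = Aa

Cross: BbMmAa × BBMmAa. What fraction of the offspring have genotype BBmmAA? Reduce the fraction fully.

BbMmAa gametes: BMA×1, BMa×1, BmA×1, Bma×1, bMA×1, bMa×1, bmA×1, bma×1
BBMmAa gametes: BMA×2, BMa×2, BmA×2, Bma×2
BbMmAa×BBMmAa grid (8·8=64): BBMMAA=2 BBMMAa=4 BBMMaa=2 BBMmAA=4 BBMmAa=8 BBMmaa=4 BBmmAA=2 BBmmAa=4 BBmmaa=2 BbMMAA=2 BbMMAa=4 BbMMaa=2 BbMmAA=4 BbMmAa=8 BbMmaa=4 BbmmAA=2 BbmmAa=4 Bbmmaa=2
BBmmAA hits 2/64; gcd=2; 2÷2/64÷2 = 1/32

P(BBmmAA) = 1/32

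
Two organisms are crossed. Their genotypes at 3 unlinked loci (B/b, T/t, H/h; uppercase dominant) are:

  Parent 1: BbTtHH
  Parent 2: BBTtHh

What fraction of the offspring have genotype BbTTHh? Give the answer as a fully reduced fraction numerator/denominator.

BbTtHH gametes: BTH×2, BtH×2, bTH×2, btH×2
BBTtHh gametes: BTH×2, BTh×2, BtH×2, Bth×2
BbTtHH×BBTtHh grid (8·8=64): BBTTHH=4 BBTTHh=4 BBTtHH=8 BBTtHh=8 BBttHH=4 BBttHh=4 BbTTHH=4 BbTTHh=4 BbTtHH=8 BbTtHh=8 BbttHH=4 BbttHh=4
BbTTHh hits 4/64; gcd=4; 4÷4/64÷4 = 1/16

P(BbTTHh) = 1/16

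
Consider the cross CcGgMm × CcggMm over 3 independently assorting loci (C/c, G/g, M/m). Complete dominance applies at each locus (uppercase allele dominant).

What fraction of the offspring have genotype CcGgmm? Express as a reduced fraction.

CcGgMm gametes: CGM×1, CGm×1, CgM×1, Cgm×1, cGM×1, cGm×1, cgM×1, cgm×1
CcggMm gametes: CgM×2, Cgm×2, cgM×2, cgm×2
CcGgMm×CcggMm grid (8·8=64): CCGgMM=2 CCGgMm=4 CCGgmm=2 CCggMM=2 CCggMm=4 CCggmm=2 CcGgMM=4 CcGgMm=8 CcGgmm=4 CcggMM=4 CcggMm=8 Ccggmm=4 ccGgMM=2 ccGgMm=4 ccGgmm=2 ccggMM=2 ccggMm=4 ccggmm=2
CcGgmm hits 4/64; gcd=4; 4÷4/64÷4 = 1/16

P(CcGgmm) = 1/16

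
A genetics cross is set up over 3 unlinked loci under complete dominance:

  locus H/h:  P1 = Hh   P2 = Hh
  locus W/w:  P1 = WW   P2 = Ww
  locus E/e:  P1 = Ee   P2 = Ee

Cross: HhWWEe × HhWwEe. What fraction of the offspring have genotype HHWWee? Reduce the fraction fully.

HhWWEe gametes: HWE×2, HWe×2, hWE×2, hWe×2
HhWwEe gametes: HWE×1, HWe×1, HwE×1, Hwe×1, hWE×1, hWe×1, hwE×1, hwe×1
HhWWEe×HhWwEe grid (8·8=64): HHWWEE=2 HHWWEe=4 HHWWee=2 HHWwEE=2 HHWwEe=4 HHWwee=2 HhWWEE=4 HhWWEe=8 HhWWee=4 HhWwEE=4 HhWwEe=8 HhWwee=4 hhWWEE=2 hhWWEe=4 hhWWee=2 hhWwEE=2 hhWwEe=4 hhWwee=2
HHWWee hits 2/64; gcd=2; 2÷2/64÷2 = 1/32

P(HHWWee) = 1/32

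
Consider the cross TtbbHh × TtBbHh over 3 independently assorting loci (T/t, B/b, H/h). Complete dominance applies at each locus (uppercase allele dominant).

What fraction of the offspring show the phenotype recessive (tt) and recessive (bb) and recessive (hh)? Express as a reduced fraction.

TtbbHh gametes: TbH×2, Tbh×2, tbH×2, tbh×2
TtBbHh gametes: TBH×1, TBh×1, TbH×1, Tbh×1, tBH×1, tBh×1, tbH×1, tbh×1
TtbbHh×TtBbHh grid (8·8=64): TTBbHH=2 TTBbHh=4 TTBbhh=2 TTbbHH=2 TTbbHh=4 TTbbhh=2 TtBbHH=4 TtBbHh=8 TtBbhh=4 TtbbHH=4 TtbbHh=8 Ttbbhh=4 ttBbHH=2 ttBbHh=4 ttBbhh=2 ttbbHH=2 ttbbHh=4 ttbbhh=2
tt bb hh hits 2/64; gcd=2; 2÷2/64÷2 = 1/32

P(tt bb hh) = 1/32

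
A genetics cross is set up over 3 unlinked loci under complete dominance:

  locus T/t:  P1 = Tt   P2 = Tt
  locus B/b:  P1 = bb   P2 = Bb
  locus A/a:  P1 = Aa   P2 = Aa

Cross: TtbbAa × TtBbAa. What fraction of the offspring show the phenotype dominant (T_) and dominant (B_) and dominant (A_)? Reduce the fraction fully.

P(T_ B_ A_) = 9/32

TtbbAa gametes: TbA×2, Tba×2, tbA×2, tba×2
TtBbAa gametes: TBA×1, TBa×1, TbA×1, Tba×1, tBA×1, tBa×1, tbA×1, tba×1
TtbbAa×TtBbAa grid (8·8=64): TTBbAA=2 TTBbAa=4 TTBbaa=2 TTbbAA=2 TTbbAa=4 TTbbaa=2 TtBbAA=4 TtBbAa=8 TtBbaa=4 TtbbAA=4 TtbbAa=8 Ttbbaa=4 ttBbAA=2 ttBbAa=4 ttBbaa=2 ttbbAA=2 ttbbAa=4 ttbbaa=2
T_ B_ A_ hits 18/64; gcd=2; 18÷2/64÷2 = 9/32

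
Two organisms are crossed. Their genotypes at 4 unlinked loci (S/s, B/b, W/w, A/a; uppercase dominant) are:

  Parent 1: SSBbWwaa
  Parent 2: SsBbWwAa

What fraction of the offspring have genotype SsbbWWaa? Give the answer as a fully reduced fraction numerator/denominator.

SSBbWwaa gametes: SBWa×4, SBwa×4, SbWa×4, Sbwa×4
SsBbWwAa gametes: SBWA×1, SBWa×1, SBwA×1, SBwa×1, SbWA×1, SbWa×1, SbwA×1, Sbwa×1, sBWA×1, sBWa×1, sBwA×1, sBwa×1, sbWA×1, sbWa×1, sbwA×1, sbwa×1
SSBbWwaa×SsBbWwAa grid (16·16=256): SSBBWWAa=4 SSBBWWaa=4 SSBBWwAa=8 SSBBWwaa=8 SSBBwwAa=4 SSBBwwaa=4 SSBbWWAa=8 SSBbWWaa=8 SSBbWwAa=16 SSBbWwaa=16 SSBbwwAa=8 SSBbwwaa=8 SSbbWWAa=4 SSbbWWaa=4 SSbbWwAa=8 SSbbWwaa=8 SSbbwwAa=4 SSbbwwaa=4 SsBBWWAa=4 SsBBWWaa=4 SsBBWwAa=8 SsBBWwaa=8 SsBBwwAa=4 SsBBwwaa=4 SsBbWWAa=8 SsBbWWaa=8 SsBbWwAa=16 SsBbWwaa=16 SsBbwwAa=8 SsBbwwaa=8 SsbbWWAa=4 SsbbWWaa=4 SsbbWwAa=8 SsbbWwaa=8 SsbbwwAa=4 Ssbbwwaa=4
SsbbWWaa hits 4/256; gcd=4; 4÷4/256÷4 = 1/64

P(SsbbWWaa) = 1/64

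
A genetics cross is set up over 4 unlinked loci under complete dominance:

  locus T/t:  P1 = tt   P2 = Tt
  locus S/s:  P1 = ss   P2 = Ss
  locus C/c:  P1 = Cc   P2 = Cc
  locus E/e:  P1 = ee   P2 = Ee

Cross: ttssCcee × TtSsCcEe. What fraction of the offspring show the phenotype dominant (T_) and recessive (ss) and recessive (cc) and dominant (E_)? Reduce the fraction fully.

P(T_ ss cc E_) = 1/32

ttssCcee gametes: tsCe×8, tsce×8
TtSsCcEe gametes: TSCE×1, TSCe×1, TScE×1, TSce×1, TsCE×1, TsCe×1, TscE×1, Tsce×1, tSCE×1, tSCe×1, tScE×1, tSce×1, tsCE×1, tsCe×1, tscE×1, tsce×1
ttssCcee×TtSsCcEe grid (16·16=256): TtSsCCEe=8 TtSsCCee=8 TtSsCcEe=16 TtSsCcee=16 TtSsccEe=8 TtSsccee=8 TtssCCEe=8 TtssCCee=8 TtssCcEe=16 TtssCcee=16 TtssccEe=8 Ttssccee=8 ttSsCCEe=8 ttSsCCee=8 ttSsCcEe=16 ttSsCcee=16 ttSsccEe=8 ttSsccee=8 ttssCCEe=8 ttssCCee=8 ttssCcEe=16 ttssCcee=16 ttssccEe=8 ttssccee=8
T_ ss cc E_ hits 8/256; gcd=8; 8÷8/256÷8 = 1/32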